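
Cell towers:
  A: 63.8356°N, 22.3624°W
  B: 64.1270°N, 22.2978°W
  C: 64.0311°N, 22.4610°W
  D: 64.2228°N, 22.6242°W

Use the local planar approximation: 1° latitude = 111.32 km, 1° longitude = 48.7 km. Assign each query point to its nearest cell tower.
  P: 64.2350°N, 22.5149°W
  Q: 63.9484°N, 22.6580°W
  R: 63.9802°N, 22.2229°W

P→D; Q→C; R→C

P at 64.2350°N, 22.5149°W:
  A: √((-0.3994·111.32)² + (0.1525·48.7)²) = √(1976.799017 + 55.156616) = 45.0772 km
  B: √((-0.1080·111.32)² + (0.2171·48.7)²) = √(144.541949 + 111.783465) = 16.0102 km
  C: √((-0.2039·111.32)² + (0.0539·48.7)²) = √(515.205923 + 6.890258) = 22.8494 km
  D: √((-0.0122·111.32)² + (-0.1093·48.7)²) = √(1.844446 + 28.333371) = 5.4934 km
  → nearest: D (5.4934 km)
Q at 63.9484°N, 22.6580°W:
  A: √((-0.1128·111.32)² + (0.2956·48.7)²) = √(157.675637 + 207.236754) = 19.1027 km
  B: √((0.1786·111.32)² + (0.3602·48.7)²) = √(395.284063 + 307.712642) = 26.5141 km
  C: √((0.0827·111.32)² + (0.1970·48.7)²) = √(84.753456 + 92.042917) = 13.2965 km
  D: √((0.2744·111.32)² + (0.0338·48.7)²) = √(933.070823 + 2.709514) = 30.5905 km
  → nearest: C (13.2965 km)
R at 63.9802°N, 22.2229°W:
  A: √((-0.1446·111.32)² + (-0.1395·48.7)²) = √(259.109288 + 46.153680) = 17.4718 km
  B: √((0.1468·111.32)² + (-0.0749·48.7)²) = √(267.053643 + 13.305205) = 16.7439 km
  C: √((0.0509·111.32)² + (-0.2381·48.7)²) = √(32.105686 + 134.454925) = 12.9058 km
  D: √((0.2426·111.32)² + (-0.4013·48.7)²) = √(729.336567 + 381.940966) = 33.3358 km
  → nearest: C (12.9058 km)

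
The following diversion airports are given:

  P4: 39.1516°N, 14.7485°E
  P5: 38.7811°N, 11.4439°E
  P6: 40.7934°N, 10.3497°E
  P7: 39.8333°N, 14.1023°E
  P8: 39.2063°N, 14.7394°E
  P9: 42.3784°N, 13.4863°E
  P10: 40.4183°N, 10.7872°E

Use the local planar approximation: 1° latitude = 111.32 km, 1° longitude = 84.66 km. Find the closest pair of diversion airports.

Pairwise distances:
P4–P8: √((0.0547·111.32)² + (-0.0091·84.66)²) = √(37.078405 + 0.593525) = 6.1377 km
P6–P10: √((-0.3751·111.32)² + (0.4375·84.66)²) = √(1743.574560 + 1371.869002) = 55.8162 km
P7–P8: √((-0.6270·111.32)² + (0.6371·84.66)²) = √(4871.710550 + 2909.187671) = 88.2094 km
P4–P7: √((0.6817·111.32)² + (-0.6462·84.66)²) = √(5758.813092 + 2992.887798) = 93.5505 km
P5–P10: √((1.6372·111.32)² + (-0.6567·84.66)²) = √(33216.193918 + 3090.939901) = 190.5443 km
P5–P6: √((2.0123·111.32)² + (-1.0942·84.66)²) = √(50180.137813 + 8581.238037) = 242.4075 km
P5–P7: √((1.0522·111.32)² + (2.6584·84.66)²) = √(13719.648672 + 50652.068417) = 253.7158 km
P4–P5: √((-0.3705·111.32)² + (-3.3046·84.66)²) = √(1701.072485 + 78269.818246) = 282.7912 km
P5–P8: √((0.4252·111.32)² + (3.2955·84.66)²) = √(2240.437881 + 77839.342749) = 282.9837 km
P7–P9: √((2.5451·111.32)² + (-0.6160·84.66)²) = √(80270.523853 + 2719.680908) = 288.0802 km
P7–P10: √((0.5850·111.32)² + (-3.3151·84.66)²) = √(4240.900933 + 78767.995776) = 288.1126 km
P9–P10: √((-1.9601·111.32)² + (-2.6991·84.66)²) = √(47610.512088 + 52214.903376) = 315.9516 km
P6–P9: √((1.5850·111.32)² + (3.1366·84.66)²) = √(31131.849941 + 70513.911221) = 318.8193 km
P6–P7: √((-0.9601·111.32)² + (3.7526·84.66)²) = √(11422.977851 + 100930.186730) = 335.1912 km
P8–P10: √((1.2120·111.32)² + (-3.9522·84.66)²) = √(18203.363226 + 111952.644284) = 360.7714 km
P4–P10: √((1.2667·111.32)² + (-3.9613·84.66)²) = √(19883.550490 + 112468.783107) = 363.8026 km
P8–P9: √((3.1721·111.32)² + (-1.2531·84.66)²) = √(124692.443397 + 11254.546199) = 368.7099 km
P4–P9: √((3.2268·111.32)² + (-1.2622·84.66)²) = √(129029.938973 + 11418.600534) = 374.7646 km
P6–P8: √((-1.5871·111.32)² + (4.3897·84.66)²) = √(31214.399082 + 138110.344911) = 411.4909 km
P4–P6: √((1.6418·111.32)² + (-4.3988·84.66)²) = √(33403.109558 + 138683.553484) = 414.8333 km
P5–P9: √((3.5973·111.32)² + (2.0424·84.66)²) = √(160361.352594 + 29897.724239) = 436.1870 km
Closest pair: P4–P8 at 6.1377 km.

P4 and P8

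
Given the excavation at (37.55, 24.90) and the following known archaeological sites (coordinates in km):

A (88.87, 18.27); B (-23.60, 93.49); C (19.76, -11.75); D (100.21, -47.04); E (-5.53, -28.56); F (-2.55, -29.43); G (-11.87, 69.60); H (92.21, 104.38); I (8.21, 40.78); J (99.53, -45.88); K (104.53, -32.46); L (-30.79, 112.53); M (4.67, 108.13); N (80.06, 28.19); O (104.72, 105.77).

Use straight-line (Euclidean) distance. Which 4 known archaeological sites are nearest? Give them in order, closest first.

Distances from (37.55, 24.90):
A: √((51.32)² + (-6.63)²) = √(2633.7424 + 43.9569) = 51.75 km
B: √((-61.15)² + (68.59)²) = √(3739.3225 + 4704.5881) = 91.89 km
C: √((-17.79)² + (-36.65)²) = √(316.4841 + 1343.2225) = 40.74 km
D: √((62.66)² + (-71.94)²) = √(3926.2756 + 5175.3636) = 95.40 km
E: √((-43.08)² + (-53.46)²) = √(1855.8864 + 2857.9716) = 68.66 km
F: √((-40.10)² + (-54.33)²) = √(1608.0100 + 2951.7489) = 67.53 km
G: √((-49.42)² + (44.70)²) = √(2442.3364 + 1998.0900) = 66.64 km
H: √((54.66)² + (79.48)²) = √(2987.7156 + 6317.0704) = 96.46 km
I: √((-29.34)² + (15.88)²) = √(860.8356 + 252.1744) = 33.36 km
J: √((61.98)² + (-70.78)²) = √(3841.5204 + 5009.8084) = 94.08 km
K: √((66.98)² + (-57.36)²) = √(4486.3204 + 3290.1696) = 88.18 km
L: √((-68.34)² + (87.63)²) = √(4670.3556 + 7679.0169) = 111.13 km
M: √((-32.88)² + (83.23)²) = √(1081.0944 + 6927.2329) = 89.49 km
N: √((42.51)² + (3.29)²) = √(1807.1001 + 10.8241) = 42.64 km
O: √((67.17)² + (80.87)²) = √(4511.8089 + 6539.9569) = 105.13 km
Sorted: I (33.36 km) < C (40.74 km) < N (42.64 km) < A (51.75 km) < G (66.64 km) < F (67.53 km) < …

I, C, N, A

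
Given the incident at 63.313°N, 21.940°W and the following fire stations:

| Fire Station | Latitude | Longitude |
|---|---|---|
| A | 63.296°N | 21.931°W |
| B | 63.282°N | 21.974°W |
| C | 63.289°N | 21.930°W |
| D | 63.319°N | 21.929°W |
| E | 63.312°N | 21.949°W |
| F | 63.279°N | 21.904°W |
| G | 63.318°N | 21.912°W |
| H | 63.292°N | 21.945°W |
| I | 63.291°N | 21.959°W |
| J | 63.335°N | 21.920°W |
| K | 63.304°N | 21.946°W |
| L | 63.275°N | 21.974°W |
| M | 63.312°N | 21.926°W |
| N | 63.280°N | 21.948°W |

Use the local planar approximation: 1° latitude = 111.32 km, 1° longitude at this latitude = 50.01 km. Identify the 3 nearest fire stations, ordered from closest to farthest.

Distances from 63.313°N, 21.940°W:
A: √((-0.017·111.32)² + (0.009·50.01)²) = √(3.58133 + 0.20258) = 1.945 km
B: √((-0.031·111.32)² + (-0.034·50.01)²) = √(11.90885 + 2.89116) = 3.847 km
C: √((-0.024·111.32)² + (0.010·50.01)²) = √(7.13787 + 0.25010) = 2.718 km
D: √((0.006·111.32)² + (0.011·50.01)²) = √(0.44612 + 0.30262) = 0.865 km
E: √((-0.001·111.32)² + (-0.009·50.01)²) = √(0.01239 + 0.20258) = 0.464 km
F: √((-0.034·111.32)² + (0.036·50.01)²) = √(14.32532 + 3.24130) = 4.191 km
G: √((0.005·111.32)² + (0.028·50.01)²) = √(0.30980 + 1.96078) = 1.507 km
H: √((-0.021·111.32)² + (-0.005·50.01)²) = √(5.46493 + 0.06253) = 2.351 km
I: √((-0.022·111.32)² + (-0.019·50.01)²) = √(5.99780 + 0.90286) = 2.627 km
J: √((0.022·111.32)² + (0.020·50.01)²) = √(5.99780 + 1.00040) = 2.645 km
K: √((-0.009·111.32)² + (-0.006·50.01)²) = √(1.00376 + 0.09004) = 1.046 km
L: √((-0.038·111.32)² + (-0.034·50.01)²) = √(17.89425 + 2.89116) = 4.559 km
M: √((-0.001·111.32)² + (0.014·50.01)²) = √(0.01239 + 0.49020) = 0.709 km
N: √((-0.033·111.32)² + (-0.008·50.01)²) = √(13.49504 + 0.16006) = 3.695 km
Sorted: E (0.464 km) < M (0.709 km) < D (0.865 km) < K (1.046 km) < G (1.507 km) < …

E, M, D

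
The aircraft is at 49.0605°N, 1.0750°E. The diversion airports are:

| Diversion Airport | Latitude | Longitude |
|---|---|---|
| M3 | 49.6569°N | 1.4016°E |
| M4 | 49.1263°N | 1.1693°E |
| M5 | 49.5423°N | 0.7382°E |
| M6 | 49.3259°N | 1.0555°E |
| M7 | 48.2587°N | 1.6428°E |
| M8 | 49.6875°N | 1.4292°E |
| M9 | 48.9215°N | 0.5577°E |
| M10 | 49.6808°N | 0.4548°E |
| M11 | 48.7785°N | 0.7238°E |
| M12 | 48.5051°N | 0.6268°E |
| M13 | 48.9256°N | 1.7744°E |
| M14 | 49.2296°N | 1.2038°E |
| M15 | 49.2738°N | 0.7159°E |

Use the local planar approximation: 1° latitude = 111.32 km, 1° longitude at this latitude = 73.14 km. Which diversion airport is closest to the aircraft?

Distances from 49.0605°N, 1.0750°E:
M3: 70.5579 km
M4: 10.0610 km
M5: 59.0205 km
M6: 29.5787 km
M7: 98.4447 km
M8: 74.4503 km
M9: 40.8771 km
M10: 82.6185 km
M11: 40.5621 km
M12: 69.9801 km
M13: 53.3128 km
M14: 21.0498 km
M15: 35.4067 km
Minimum: M4 at 10.0610 km.

M4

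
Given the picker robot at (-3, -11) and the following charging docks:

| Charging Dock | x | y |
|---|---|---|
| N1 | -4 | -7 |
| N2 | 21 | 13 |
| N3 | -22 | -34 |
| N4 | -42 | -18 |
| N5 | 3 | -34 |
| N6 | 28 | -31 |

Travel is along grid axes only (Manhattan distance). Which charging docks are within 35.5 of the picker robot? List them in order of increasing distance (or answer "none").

Distances from (-3, -11):
N1: |-1| + |4| = 1 + 4 = 5
N2: |24| + |24| = 24 + 24 = 48
N3: |-19| + |-23| = 19 + 23 = 42
N4: |-39| + |-7| = 39 + 7 = 46
N5: |6| + |-23| = 6 + 23 = 29
N6: |31| + |-20| = 31 + 20 = 51
Threshold 35.5: N1 (5), N5 (29) are within range.

N1, N5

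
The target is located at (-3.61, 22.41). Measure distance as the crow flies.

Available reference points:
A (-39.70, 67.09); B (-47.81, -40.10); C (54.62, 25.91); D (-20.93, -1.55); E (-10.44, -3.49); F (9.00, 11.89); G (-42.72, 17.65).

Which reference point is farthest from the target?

B

Distances from (-3.61, 22.41):
A: √((-36.09)² + (44.68)²) = √(1302.4881 + 1996.3024) = 57.44
B: √((-44.20)² + (-62.51)²) = √(1953.6400 + 3907.5001) = 76.56
C: √((58.23)² + (3.50)²) = √(3390.7329 + 12.2500) = 58.34
D: √((-17.32)² + (-23.96)²) = √(299.9824 + 574.0816) = 29.56
E: √((-6.83)² + (-25.90)²) = √(46.6489 + 670.8100) = 26.79
F: √((12.61)² + (-10.52)²) = √(159.0121 + 110.6704) = 16.42
G: √((-39.11)² + (-4.76)²) = √(1529.5921 + 22.6576) = 39.40
Maximum: B at 76.56.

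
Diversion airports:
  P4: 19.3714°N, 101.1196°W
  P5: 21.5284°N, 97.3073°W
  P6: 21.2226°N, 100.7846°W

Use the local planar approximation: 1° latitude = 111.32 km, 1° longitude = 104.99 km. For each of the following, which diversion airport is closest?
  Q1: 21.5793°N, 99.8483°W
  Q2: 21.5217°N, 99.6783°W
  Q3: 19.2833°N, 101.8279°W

Q1 at 21.5793°N, 99.8483°W:
  P4: 279.6869 km
  P5: 266.8398 km
  P6: 106.0190 km
  → nearest: P6 (106.0190 km)
Q2 at 21.5217°N, 99.6783°W:
  P4: 283.1908 km
  P5: 248.9324 km
  P6: 120.8285 km
  → nearest: P6 (120.8285 km)
Q3 at 19.2833°N, 101.8279°W:
  P4: 75.0083 km
  P5: 536.3994 km
  P6: 242.0817 km
  → nearest: P4 (75.0083 km)

Q1→P6; Q2→P6; Q3→P4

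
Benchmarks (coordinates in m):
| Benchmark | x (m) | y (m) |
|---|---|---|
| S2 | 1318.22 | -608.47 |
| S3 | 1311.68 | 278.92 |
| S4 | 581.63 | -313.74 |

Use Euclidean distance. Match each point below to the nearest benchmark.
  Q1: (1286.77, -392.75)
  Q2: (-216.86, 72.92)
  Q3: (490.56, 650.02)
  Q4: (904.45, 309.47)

Q1→S2; Q2→S4; Q3→S3; Q4→S3

Q1 at (1286.77, -392.75):
  S2: √((31.45)² + (-215.72)²) = √(989.1025 + 46535.1184) = 218.00 m
  S3: √((24.91)² + (671.67)²) = √(620.5081 + 451140.5889) = 672.13 m
  S4: √((-705.14)² + (79.01)²) = √(497222.4196 + 6242.5801) = 709.55 m
  → nearest: S2 (218.00 m)
Q2 at (-216.86, 72.92):
  S2: √((1535.08)² + (-681.39)²) = √(2356470.6064 + 464292.3321) = 1679.51 m
  S3: √((1528.54)² + (206.00)²) = √(2336434.5316 + 42436.0000) = 1542.36 m
  S4: √((798.49)² + (-386.66)²) = √(637586.2801 + 149505.9556) = 887.18 m
  → nearest: S4 (887.18 m)
Q3 at (490.56, 650.02):
  S2: √((827.66)² + (-1258.49)²) = √(685021.0756 + 1583797.0801) = 1506.26 m
  S3: √((821.12)² + (-371.10)²) = √(674238.0544 + 137715.2100) = 901.08 m
  S4: √((91.07)² + (-963.76)²) = √(8293.7449 + 928833.3376) = 968.05 m
  → nearest: S3 (901.08 m)
Q4 at (904.45, 309.47):
  S2: √((413.77)² + (-917.94)²) = √(171205.6129 + 842613.8436) = 1006.89 m
  S3: √((407.23)² + (-30.55)²) = √(165836.2729 + 933.3025) = 408.37 m
  S4: √((-322.82)² + (-623.21)²) = √(104212.7524 + 388390.7041) = 701.86 m
  → nearest: S3 (408.37 m)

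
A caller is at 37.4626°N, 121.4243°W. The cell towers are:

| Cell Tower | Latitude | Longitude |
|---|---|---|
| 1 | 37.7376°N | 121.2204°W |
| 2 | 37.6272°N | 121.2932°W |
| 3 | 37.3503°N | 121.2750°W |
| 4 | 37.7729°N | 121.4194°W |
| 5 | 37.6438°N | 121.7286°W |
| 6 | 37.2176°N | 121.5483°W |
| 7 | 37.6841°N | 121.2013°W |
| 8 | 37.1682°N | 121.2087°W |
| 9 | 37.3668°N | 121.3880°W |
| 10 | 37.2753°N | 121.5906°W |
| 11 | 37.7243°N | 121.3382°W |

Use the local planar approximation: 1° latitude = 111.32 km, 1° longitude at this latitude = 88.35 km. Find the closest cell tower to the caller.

Distances from 37.4626°N, 121.4243°W:
1: 35.5201 km
2: 21.6772 km
3: 18.1734 km
4: 34.5453 km
5: 33.6106 km
6: 29.3915 km
7: 31.5620 km
8: 37.9062 km
9: 11.1363 km
10: 25.5070 km
11: 30.1092 km
Minimum: 9 at 11.1363 km.

9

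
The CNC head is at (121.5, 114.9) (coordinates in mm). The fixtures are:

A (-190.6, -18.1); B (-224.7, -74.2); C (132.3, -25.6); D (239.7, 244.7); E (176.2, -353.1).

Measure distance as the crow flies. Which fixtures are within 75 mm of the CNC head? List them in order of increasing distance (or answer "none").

Distances from (121.5, 114.9):
A: 339.3 mm
B: 394.5 mm
C: 140.9 mm
D: 175.6 mm
E: 471.2 mm
Threshold 75 mm: none within range.

none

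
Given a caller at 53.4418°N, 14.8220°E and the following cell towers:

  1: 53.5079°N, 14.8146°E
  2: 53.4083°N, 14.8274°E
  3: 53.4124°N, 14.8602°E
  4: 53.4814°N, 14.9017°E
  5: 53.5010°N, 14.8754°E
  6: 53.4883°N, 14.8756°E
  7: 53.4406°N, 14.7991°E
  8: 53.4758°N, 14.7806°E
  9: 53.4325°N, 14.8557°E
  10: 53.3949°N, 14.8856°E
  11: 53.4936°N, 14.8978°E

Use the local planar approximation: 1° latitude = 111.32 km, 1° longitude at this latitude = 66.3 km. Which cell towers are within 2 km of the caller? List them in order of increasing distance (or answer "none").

7

Distances from 53.4418°N, 14.8220°E:
1: 7.3746 km
2: 3.7464 km
3: 4.1383 km
4: 6.8815 km
5: 7.4809 km
6: 6.2788 km
7: 1.5241 km
8: 4.6754 km
9: 2.4625 km
10: 6.7111 km
11: 7.6490 km
Threshold 2 km: 7 (1.5241 km) is within range.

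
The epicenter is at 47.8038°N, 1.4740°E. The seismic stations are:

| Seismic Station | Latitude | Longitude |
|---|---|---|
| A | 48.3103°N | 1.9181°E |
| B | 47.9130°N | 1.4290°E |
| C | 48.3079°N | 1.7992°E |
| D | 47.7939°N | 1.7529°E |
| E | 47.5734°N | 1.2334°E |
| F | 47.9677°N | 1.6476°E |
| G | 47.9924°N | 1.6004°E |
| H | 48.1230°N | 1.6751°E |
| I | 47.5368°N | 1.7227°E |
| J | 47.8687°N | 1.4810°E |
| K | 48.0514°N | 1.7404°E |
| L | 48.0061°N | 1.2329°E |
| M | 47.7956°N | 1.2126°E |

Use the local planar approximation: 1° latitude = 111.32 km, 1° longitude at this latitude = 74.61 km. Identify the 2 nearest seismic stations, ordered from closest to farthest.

Distances from 47.8038°N, 1.4740°E:
A: √((0.5065·111.32)² + (0.4441·74.61)²) = √(3179.108094 + 1097.881903) = 65.3987 km
B: √((0.1092·111.32)² + (-0.0450·74.61)²) = √(147.771837 + 11.272471) = 12.6113 km
C: √((0.5041·111.32)² + (0.3252·74.61)²) = √(3149.051696 + 588.701516) = 61.1372 km
D: √((-0.0099·111.32)² + (0.2789·74.61)²) = √(1.214554 + 433.003203) = 20.8379 km
E: √((-0.2304·111.32)² + (-0.2406·74.61)²) = √(657.826470 + 322.244361) = 31.3061 km
F: √((0.1639·111.32)² + (0.1736·74.61)²) = √(332.892724 + 167.761972) = 22.3753 km
G: √((0.1886·111.32)² + (0.1264·74.61)²) = √(440.788009 + 88.938178) = 23.0158 km
H: √((0.3192·111.32)² + (0.2011·74.61)²) = √(1262.618536 + 225.122147) = 38.5712 km
I: √((-0.2670·111.32)² + (0.2487·74.61)²) = √(883.423440 + 344.306840) = 35.0390 km
J: √((0.0649·111.32)² + (0.0070·74.61)²) = √(52.195828 + 0.272766) = 7.2435 km
K: √((0.2476·111.32)² + (0.2664·74.61)²) = √(759.709708 + 395.059510) = 33.9819 km
L: √((0.2023·111.32)² + (-0.2411·74.61)²) = √(507.152021 + 323.585089) = 28.8225 km
M: √((-0.0082·111.32)² + (-0.2614·74.61)²) = √(0.833248 + 380.369115) = 19.5244 km
Sorted: J (7.2435 km) < B (12.6113 km) < M (19.5244 km) < D (20.8379 km) < …

J, B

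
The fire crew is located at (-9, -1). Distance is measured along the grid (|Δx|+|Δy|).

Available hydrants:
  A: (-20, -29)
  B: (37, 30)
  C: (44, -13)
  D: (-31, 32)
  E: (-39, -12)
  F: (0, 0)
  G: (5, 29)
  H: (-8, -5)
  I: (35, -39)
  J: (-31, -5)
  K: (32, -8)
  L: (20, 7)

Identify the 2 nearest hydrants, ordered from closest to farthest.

H, F

Distances from (-9, -1):
A: 39
B: 77
C: 65
D: 55
E: 41
F: 10
G: 44
H: 5
I: 82
J: 26
K: 48
L: 37
Sorted: H (5) < F (10) < J (26) < L (37) < …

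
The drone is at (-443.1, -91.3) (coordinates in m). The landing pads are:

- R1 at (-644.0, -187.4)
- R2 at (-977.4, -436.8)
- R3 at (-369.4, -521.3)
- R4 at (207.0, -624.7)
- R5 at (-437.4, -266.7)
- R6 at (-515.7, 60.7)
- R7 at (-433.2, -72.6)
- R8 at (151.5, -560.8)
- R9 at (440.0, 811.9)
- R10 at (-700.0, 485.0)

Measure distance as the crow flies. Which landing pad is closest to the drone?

Distances from (-443.1, -91.3):
R1: √((-200.9)² + (-96.1)²) = √(40360.810 + 9235.210) = 222.7 m
R2: √((-534.3)² + (-345.5)²) = √(285476.490 + 119370.250) = 636.3 m
R3: √((73.7)² + (-430.0)²) = √(5431.690 + 184900.000) = 436.3 m
R4: √((650.1)² + (-533.4)²) = √(422630.010 + 284515.560) = 840.9 m
R5: √((5.7)² + (-175.4)²) = √(32.490 + 30765.160) = 175.5 m
R6: √((-72.6)² + (152.0)²) = √(5270.760 + 23104.000) = 168.4 m
R7: √((9.9)² + (18.7)²) = √(98.010 + 349.690) = 21.2 m
R8: √((594.6)² + (-469.5)²) = √(353549.160 + 220430.250) = 757.6 m
R9: √((883.1)² + (903.2)²) = √(779865.610 + 815770.240) = 1263.2 m
R10: √((-256.9)² + (576.3)²) = √(65997.610 + 332121.690) = 631.0 m
Minimum: R7 at 21.2 m.

R7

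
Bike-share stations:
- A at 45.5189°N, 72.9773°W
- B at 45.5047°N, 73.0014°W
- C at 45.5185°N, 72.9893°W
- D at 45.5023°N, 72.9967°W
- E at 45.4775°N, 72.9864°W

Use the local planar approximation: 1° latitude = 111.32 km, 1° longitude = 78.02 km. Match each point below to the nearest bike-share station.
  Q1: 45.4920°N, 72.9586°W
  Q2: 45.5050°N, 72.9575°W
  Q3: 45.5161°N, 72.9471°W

Q1→E; Q2→A; Q3→A

Q1 at 45.4920°N, 72.9586°W:
  A: √((0.0269·111.32)² + (-0.0187·78.02)²) = √(8.967078 + 2.128605) = 3.3310 km
  B: √((0.0127·111.32)² + (-0.0428·78.02)²) = √(1.998729 + 11.150631) = 3.6262 km
  C: √((0.0265·111.32)² + (-0.0307·78.02)²) = √(8.702382 + 5.737050) = 3.7999 km
  D: √((0.0103·111.32)² + (-0.0381·78.02)²) = √(1.314682 + 8.836125) = 3.1860 km
  E: √((-0.0145·111.32)² + (-0.0278·78.02)²) = √(2.605448 + 4.704370) = 2.7037 km
  → nearest: E (2.7037 km)
Q2 at 45.5050°N, 72.9575°W:
  A: √((0.0139·111.32)² + (-0.0198·78.02)²) = √(2.394286 + 2.386395) = 2.1865 km
  B: √((-0.0003·111.32)² + (-0.0439·78.02)²) = √(0.001115 + 11.731159) = 3.4252 km
  C: √((0.0135·111.32)² + (-0.0318·78.02)²) = √(2.258468 + 6.155540) = 2.9007 km
  D: √((-0.0027·111.32)² + (-0.0392·78.02)²) = √(0.090339 + 9.353713) = 3.0731 km
  E: √((-0.0275·111.32)² + (-0.0289·78.02)²) = √(9.371558 + 5.084024) = 3.8020 km
  → nearest: A (2.1865 km)
Q3 at 45.5161°N, 72.9471°W:
  A: √((0.0028·111.32)² + (-0.0302·78.02)²) = √(0.097154 + 5.551697) = 2.3767 km
  B: √((-0.0114·111.32)² + (-0.0543·78.02)²) = √(1.610483 + 17.947814) = 4.4225 km
  C: √((0.0024·111.32)² + (-0.0422·78.02)²) = √(0.071379 + 10.840187) = 3.3033 km
  D: √((-0.0138·111.32)² + (-0.0496·78.02)²) = √(2.359960 + 14.975290) = 4.1636 km
  E: √((-0.0386·111.32)² + (-0.0393·78.02)²) = √(18.463796 + 9.401497) = 5.2788 km
  → nearest: A (2.3767 km)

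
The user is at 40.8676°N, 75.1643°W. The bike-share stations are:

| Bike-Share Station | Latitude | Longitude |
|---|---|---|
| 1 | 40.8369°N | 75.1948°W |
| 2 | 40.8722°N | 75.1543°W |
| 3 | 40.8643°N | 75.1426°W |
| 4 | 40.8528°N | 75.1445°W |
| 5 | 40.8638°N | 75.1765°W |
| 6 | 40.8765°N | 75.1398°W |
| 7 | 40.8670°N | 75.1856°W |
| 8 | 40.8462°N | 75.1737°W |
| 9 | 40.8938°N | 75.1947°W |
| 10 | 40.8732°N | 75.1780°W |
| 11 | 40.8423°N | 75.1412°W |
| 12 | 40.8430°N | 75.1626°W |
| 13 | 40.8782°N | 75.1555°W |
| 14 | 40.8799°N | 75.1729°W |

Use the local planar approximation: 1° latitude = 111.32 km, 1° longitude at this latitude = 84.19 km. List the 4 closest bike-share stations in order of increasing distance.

2, 5, 10, 13

Distances from 40.8676°N, 75.1643°W:
1: √((-0.0307·111.32)² + (-0.0305·84.19)²) = √(11.679470 + 6.593571) = 4.2747 km
2: √((0.0046·111.32)² + (0.0100·84.19)²) = √(0.262218 + 0.708796) = 0.9854 km
3: √((-0.0033·111.32)² + (0.0217·84.19)²) = √(0.134950 + 3.337648) = 1.8635 km
4: √((-0.0148·111.32)² + (0.0198·84.19)²) = √(2.714375 + 2.778762) = 2.3437 km
5: √((-0.0038·111.32)² + (-0.0122·84.19)²) = √(0.178943 + 1.054971) = 1.1108 km
6: √((0.0089·111.32)² + (0.0245·84.19)²) = √(0.981582 + 4.254546) = 2.2883 km
7: √((-0.0006·111.32)² + (-0.0213·84.19)²) = √(0.004461 + 3.215735) = 1.7945 km
8: √((-0.0214·111.32)² + (-0.0094·84.19)²) = √(5.675106 + 0.626292) = 2.5103 km
9: √((0.0262·111.32)² + (-0.0304·84.19)²) = √(8.506462 + 6.550406) = 3.8803 km
10: √((0.0056·111.32)² + (-0.0137·84.19)²) = √(0.388618 + 1.330338) = 1.3111 km
11: √((-0.0253·111.32)² + (0.0231·84.19)²) = √(7.932086 + 3.782204) = 3.4226 km
12: √((-0.0246·111.32)² + (0.0017·84.19)²) = √(7.499229 + 0.020484) = 2.7422 km
13: √((0.0106·111.32)² + (0.0088·84.19)²) = √(1.392381 + 0.548891) = 1.3933 km
14: √((0.0123·111.32)² + (-0.0086·84.19)²) = √(1.874807 + 0.524225) = 1.5489 km
Sorted: 2 (0.9854 km) < 5 (1.1108 km) < 10 (1.3111 km) < 13 (1.3933 km) < 14 (1.5489 km) < 7 (1.7945 km) < …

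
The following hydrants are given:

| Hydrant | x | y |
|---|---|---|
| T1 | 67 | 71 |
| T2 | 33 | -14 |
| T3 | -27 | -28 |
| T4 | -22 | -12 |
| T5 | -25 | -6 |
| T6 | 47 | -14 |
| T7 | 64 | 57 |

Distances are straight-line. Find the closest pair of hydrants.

T4 and T5

Pairwise distances:
T4–T5: 6.7
T2–T6: 14.0
T1–T7: 14.3
T3–T4: 16.8
T3–T5: 22.1
T2–T4: 55.0
T2–T5: 58.5
T2–T3: 61.6
T4–T6: 69.0
T5–T6: 72.4
T6–T7: 73.0
T3–T6: 75.3
T2–T7: 77.5
T1–T6: 87.3
T1–T2: 91.5
T5–T7: 109.0
T4–T7: 110.3
T1–T5: 120.0
T1–T4: 121.7
T3–T7: 124.5
T1–T3: 136.5
Closest pair: T4–T5 at 6.7.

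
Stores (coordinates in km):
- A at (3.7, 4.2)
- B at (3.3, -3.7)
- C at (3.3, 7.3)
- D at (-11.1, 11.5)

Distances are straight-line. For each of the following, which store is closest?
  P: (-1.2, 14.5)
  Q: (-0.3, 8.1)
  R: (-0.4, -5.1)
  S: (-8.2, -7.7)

P at (-1.2, 14.5):
  A: 11.4 km
  B: 18.7 km
  C: 8.5 km
  D: 10.3 km
  → nearest: C (8.5 km)
Q at (-0.3, 8.1):
  A: 5.6 km
  B: 12.3 km
  C: 3.7 km
  D: 11.3 km
  → nearest: C (3.7 km)
R at (-0.4, -5.1):
  A: 10.2 km
  B: 4.0 km
  C: 12.9 km
  D: 19.7 km
  → nearest: B (4.0 km)
S at (-8.2, -7.7):
  A: 16.8 km
  B: 12.2 km
  C: 18.9 km
  D: 19.4 km
  → nearest: B (12.2 km)

P→C; Q→C; R→B; S→B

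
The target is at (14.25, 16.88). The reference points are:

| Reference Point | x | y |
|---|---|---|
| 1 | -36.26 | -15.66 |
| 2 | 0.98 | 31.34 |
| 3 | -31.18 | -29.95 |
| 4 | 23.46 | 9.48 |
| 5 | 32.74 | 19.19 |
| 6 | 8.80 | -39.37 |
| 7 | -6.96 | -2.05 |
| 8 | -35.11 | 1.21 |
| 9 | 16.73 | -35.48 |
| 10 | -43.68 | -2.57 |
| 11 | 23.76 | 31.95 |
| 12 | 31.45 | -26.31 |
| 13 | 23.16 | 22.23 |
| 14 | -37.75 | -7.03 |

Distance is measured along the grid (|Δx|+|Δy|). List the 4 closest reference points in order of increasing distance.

Distances from (14.25, 16.88):
1: |-50.51| + |-32.54| = 50.51 + 32.54 = 83.05
2: |-13.27| + |14.46| = 13.27 + 14.46 = 27.73
3: |-45.43| + |-46.83| = 45.43 + 46.83 = 92.26
4: |9.21| + |-7.40| = 9.21 + 7.40 = 16.61
5: |18.49| + |2.31| = 18.49 + 2.31 = 20.80
6: |-5.45| + |-56.25| = 5.45 + 56.25 = 61.70
7: |-21.21| + |-18.93| = 21.21 + 18.93 = 40.14
8: |-49.36| + |-15.67| = 49.36 + 15.67 = 65.03
9: |2.48| + |-52.36| = 2.48 + 52.36 = 54.84
10: |-57.93| + |-19.45| = 57.93 + 19.45 = 77.38
11: |9.51| + |15.07| = 9.51 + 15.07 = 24.58
12: |17.20| + |-43.19| = 17.20 + 43.19 = 60.39
13: |8.91| + |5.35| = 8.91 + 5.35 = 14.26
14: |-52.00| + |-23.91| = 52.00 + 23.91 = 75.91
Sorted: 13 (14.26) < 4 (16.61) < 5 (20.80) < 11 (24.58) < 2 (27.73) < 7 (40.14) < …

13, 4, 5, 11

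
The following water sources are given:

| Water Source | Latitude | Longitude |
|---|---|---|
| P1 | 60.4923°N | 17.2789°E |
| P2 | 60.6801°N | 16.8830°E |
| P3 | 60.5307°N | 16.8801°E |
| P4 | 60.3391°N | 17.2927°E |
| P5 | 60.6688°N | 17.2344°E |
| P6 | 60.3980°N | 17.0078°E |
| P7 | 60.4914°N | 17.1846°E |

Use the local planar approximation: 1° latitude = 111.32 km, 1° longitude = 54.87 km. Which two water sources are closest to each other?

Pairwise distances:
P1–P7: 5.1752 km
P6–P7: 14.2202 km
P3–P6: 16.3497 km
P2–P3: 16.6320 km
P4–P6: 16.9518 km
P1–P4: 17.0710 km
P3–P7: 17.2712 km
P4–P7: 17.9617 km
P1–P6: 18.2063 km
P2–P5: 19.3223 km
P1–P5: 19.7991 km
P5–P7: 19.9363 km
P1–P3: 22.2958 km
P3–P5: 24.7844 km
P2–P7: 26.7417 km
P1–P2: 30.1487 km
P3–P4: 31.1041 km
P2–P6: 32.1413 km
P5–P6: 32.6089 km
P4–P5: 36.8413 km
P2–P4: 44.1173 km
Closest pair: P1–P7 at 5.1752 km.

P1 and P7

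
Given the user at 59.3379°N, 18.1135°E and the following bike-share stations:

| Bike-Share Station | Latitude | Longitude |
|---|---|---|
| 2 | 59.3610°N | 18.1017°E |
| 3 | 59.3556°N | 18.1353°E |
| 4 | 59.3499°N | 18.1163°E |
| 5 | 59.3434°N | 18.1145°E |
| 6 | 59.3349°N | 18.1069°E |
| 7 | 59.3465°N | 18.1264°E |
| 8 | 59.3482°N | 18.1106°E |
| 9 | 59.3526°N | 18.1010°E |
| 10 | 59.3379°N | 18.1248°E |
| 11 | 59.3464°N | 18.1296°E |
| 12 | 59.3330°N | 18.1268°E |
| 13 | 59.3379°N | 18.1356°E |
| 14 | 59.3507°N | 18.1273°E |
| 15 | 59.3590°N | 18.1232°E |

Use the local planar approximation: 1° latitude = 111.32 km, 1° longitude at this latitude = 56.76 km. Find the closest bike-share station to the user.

6

Distances from 59.3379°N, 18.1135°E:
2: √((0.0231·111.32)² + (-0.0118·56.76)²) = √(6.612571 + 0.448589) = 2.6573 km
3: √((0.0177·111.32)² + (0.0218·56.76)²) = √(3.882334 + 1.531080) = 2.3267 km
4: √((0.0120·111.32)² + (0.0028·56.76)²) = √(1.784469 + 0.025258) = 1.3453 km
5: √((0.0055·111.32)² + (0.0010·56.76)²) = √(0.374862 + 0.003222) = 0.6149 km
6: √((-0.0030·111.32)² + (-0.0066·56.76)²) = √(0.111529 + 0.140337) = 0.5019 km
7: √((0.0086·111.32)² + (0.0129·56.76)²) = √(0.916523 + 0.536123) = 1.2053 km
8: √((0.0103·111.32)² + (-0.0029·56.76)²) = √(1.314682 + 0.027094) = 1.1584 km
9: √((0.0147·111.32)² + (-0.0125·56.76)²) = √(2.677818 + 0.503390) = 1.7836 km
10: √((0.0000·111.32)² + (0.0113·56.76)²) = √(0.000000 + 0.411379) = 0.6414 km
11: √((0.0085·111.32)² + (0.0161·56.76)²) = √(0.895332 + 0.835096) = 1.3155 km
12: √((-0.0049·111.32)² + (0.0133·56.76)²) = √(0.297535 + 0.569886) = 0.9314 km
13: √((0.0000·111.32)² + (0.0221·56.76)²) = √(0.000000 + 1.573509) = 1.2544 km
14: √((0.0128·111.32)² + (0.0138·56.76)²) = √(2.030329 + 0.613540) = 1.6260 km
15: √((0.0211·111.32)² + (0.0097·56.76)²) = √(5.517106 + 0.303130) = 2.4125 km
Minimum: 6 at 0.5019 km.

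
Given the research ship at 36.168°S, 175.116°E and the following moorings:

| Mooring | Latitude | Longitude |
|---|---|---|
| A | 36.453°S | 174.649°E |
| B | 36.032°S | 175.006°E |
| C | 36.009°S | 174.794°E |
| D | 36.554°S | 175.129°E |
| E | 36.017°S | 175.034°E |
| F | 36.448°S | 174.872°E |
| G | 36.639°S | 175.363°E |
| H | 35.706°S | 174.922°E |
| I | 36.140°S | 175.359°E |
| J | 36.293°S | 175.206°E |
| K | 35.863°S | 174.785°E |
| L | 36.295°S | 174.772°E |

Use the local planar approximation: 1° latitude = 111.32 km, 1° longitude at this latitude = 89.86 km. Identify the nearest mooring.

J

Distances from 36.168°S, 175.116°E:
A: √((-0.285·111.32)² + (-0.467·89.86)²) = √(1006.55177 + 1761.02933) = 52.608 km
B: √((0.136·111.32)² + (-0.110·89.86)²) = √(229.20507 + 97.70532) = 18.081 km
C: √((0.159·111.32)² + (-0.322·89.86)²) = √(313.28575 + 837.22960) = 33.919 km
D: √((-0.386·111.32)² + (0.013·89.86)²) = √(1846.37965 + 1.36464) = 42.985 km
E: √((0.151·111.32)² + (-0.082·89.86)²) = √(282.55324 + 54.29509) = 18.353 km
F: √((-0.280·111.32)² + (-0.244·89.86)²) = √(971.54396 + 480.74246) = 38.109 km
G: √((-0.471·111.32)² + (0.247·89.86)²) = √(2749.08526 + 492.63667) = 56.936 km
H: √((0.462·111.32)² + (-0.194·89.86)²) = √(2645.02844 + 303.90391) = 54.304 km
I: √((0.028·111.32)² + (0.243·89.86)²) = √(9.71544 + 476.81002) = 22.057 km
J: √((-0.125·111.32)² + (0.090·89.86)²) = √(193.62722 + 65.40604) = 16.095 km
K: √((0.305·111.32)² + (-0.331·89.86)²) = √(1152.77905 + 884.68531) = 45.138 km
L: √((-0.127·111.32)² + (-0.344·89.86)²) = √(199.87286 + 955.54185) = 33.991 km
Minimum: J at 16.095 km.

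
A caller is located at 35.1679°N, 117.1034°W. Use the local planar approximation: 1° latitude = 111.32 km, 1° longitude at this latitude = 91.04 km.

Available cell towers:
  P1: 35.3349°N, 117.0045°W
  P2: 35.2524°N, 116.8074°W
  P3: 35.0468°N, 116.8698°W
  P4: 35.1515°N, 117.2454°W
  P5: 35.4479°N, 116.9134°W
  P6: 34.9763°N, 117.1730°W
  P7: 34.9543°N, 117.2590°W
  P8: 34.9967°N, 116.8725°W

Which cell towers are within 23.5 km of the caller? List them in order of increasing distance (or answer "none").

P4, P1, P6

Distances from 35.1679°N, 117.1034°W:
P1: √((0.1670·111.32)² + (0.0989·91.04)²) = √(345.604459 + 81.069423) = 20.6561 km
P2: √((0.0845·111.32)² + (0.2960·91.04)²) = √(88.482995 + 726.186081) = 28.5424 km
P3: √((-0.1211·111.32)² + (0.2336·91.04)²) = √(181.733371 + 452.282907) = 25.1797 km
P4: √((-0.0164·111.32)² + (-0.1420·91.04)²) = √(3.332991 + 167.124910) = 13.0560 km
P5: √((0.2800·111.32)² + (0.1900·91.04)²) = √(971.543964 + 299.206966) = 35.6476 km
P6: √((-0.1916·111.32)² + (-0.0696·91.04)²) = √(454.922487 + 40.149762) = 22.2502 km
P7: √((-0.2136·111.32)² + (-0.1556·91.04)²) = √(565.391001 + 200.670570) = 27.6778 km
P8: √((-0.1712·111.32)² + (0.2309·91.04)²) = √(363.206754 + 441.888159) = 28.3742 km
Threshold 23.5 km: P4 (13.0560 km), P1 (20.6561 km), P6 (22.2502 km) are within range.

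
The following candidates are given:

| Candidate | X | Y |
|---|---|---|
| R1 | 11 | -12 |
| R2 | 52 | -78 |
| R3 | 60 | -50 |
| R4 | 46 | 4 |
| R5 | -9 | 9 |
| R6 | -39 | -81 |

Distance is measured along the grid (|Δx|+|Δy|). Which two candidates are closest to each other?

Pairwise distances:
R1–R2: 107
R1–R3: 87
R1–R4: 51
R1–R5: 41
R1–R6: 119
R2–R3: 36
R2–R4: 88
R2–R5: 148
R2–R6: 94
R3–R4: 68
R3–R5: 128
R3–R6: 130
R4–R5: 60
R4–R6: 170
R5–R6: 120
Closest pair: R2–R3 at 36.

R2 and R3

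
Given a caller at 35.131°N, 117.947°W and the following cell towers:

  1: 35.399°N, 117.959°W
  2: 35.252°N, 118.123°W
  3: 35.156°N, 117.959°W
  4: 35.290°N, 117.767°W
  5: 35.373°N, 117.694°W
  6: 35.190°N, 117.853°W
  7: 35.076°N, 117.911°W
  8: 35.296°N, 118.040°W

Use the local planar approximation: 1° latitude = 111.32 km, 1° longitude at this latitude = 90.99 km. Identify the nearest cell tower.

3

Distances from 35.131°N, 117.947°W:
1: √((0.268·111.32)² + (-0.012·90.99)²) = √(890.05324 + 1.19220) = 29.854 km
2: √((0.121·111.32)² + (-0.176·90.99)²) = √(181.43336 + 256.45588) = 20.926 km
3: √((0.025·111.32)² + (-0.012·90.99)²) = √(7.74509 + 1.19220) = 2.990 km
4: √((0.159·111.32)² + (0.180·90.99)²) = √(313.28575 + 268.24544) = 24.115 km
5: √((0.242·111.32)² + (0.253·90.99)²) = √(725.73343 + 529.94204) = 35.436 km
6: √((0.059·111.32)² + (0.094·90.99)²) = √(43.13705 + 73.15484) = 10.784 km
7: √((-0.055·111.32)² + (0.036·90.99)²) = √(37.48623 + 10.72982) = 6.944 km
8: √((0.165·111.32)² + (-0.093·90.99)²) = √(337.37608 + 71.60663) = 20.223 km
Minimum: 3 at 2.990 km.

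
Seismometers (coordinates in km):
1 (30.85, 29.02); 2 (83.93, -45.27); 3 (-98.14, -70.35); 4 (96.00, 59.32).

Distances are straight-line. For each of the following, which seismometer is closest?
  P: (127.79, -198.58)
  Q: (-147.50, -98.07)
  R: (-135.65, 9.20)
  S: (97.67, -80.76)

P→2; Q→3; R→3; S→2

P at (127.79, -198.58):
  1: 247.38 km
  2: 159.46 km
  3: 259.78 km
  4: 259.85 km
  → nearest: 2 (159.46 km)
Q at (-147.50, -98.07):
  1: 219.00 km
  2: 237.38 km
  3: 56.61 km
  4: 289.94 km
  → nearest: 3 (56.61 km)
R at (-135.65, 9.20):
  1: 167.68 km
  2: 226.24 km
  3: 87.95 km
  4: 237.01 km
  → nearest: 3 (87.95 km)
S at (97.67, -80.76):
  1: 128.52 km
  2: 38.06 km
  3: 196.09 km
  4: 140.09 km
  → nearest: 2 (38.06 km)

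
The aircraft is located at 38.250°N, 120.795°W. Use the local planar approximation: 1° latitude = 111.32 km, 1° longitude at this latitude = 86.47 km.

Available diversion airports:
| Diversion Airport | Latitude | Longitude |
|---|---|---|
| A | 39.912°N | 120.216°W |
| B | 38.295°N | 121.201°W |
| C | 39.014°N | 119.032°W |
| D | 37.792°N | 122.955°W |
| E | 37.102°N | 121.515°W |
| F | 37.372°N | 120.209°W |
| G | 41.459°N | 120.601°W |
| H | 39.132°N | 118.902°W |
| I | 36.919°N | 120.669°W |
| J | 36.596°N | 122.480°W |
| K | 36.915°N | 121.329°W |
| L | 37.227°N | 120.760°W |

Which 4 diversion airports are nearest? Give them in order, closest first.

B, F, L, E

Distances from 38.250°N, 120.795°W:
A: √((1.662·111.32)² + (0.579·86.47)²) = √(34230.12099 + 2506.61737) = 191.668 km
B: √((0.045·111.32)² + (-0.406·86.47)²) = √(25.09409 + 1232.48881) = 35.462 km
C: √((0.764·111.32)² + (1.763·86.47)²) = √(7233.24395 + 23239.96890) = 174.566 km
D: √((-0.458·111.32)² + (-2.160·86.47)²) = √(2599.42536 + 34884.97534) = 193.609 km
E: √((-1.148·111.32)² + (-0.720·86.47)²) = √(16331.65404 + 3876.10837) = 142.154 km
F: √((-0.878·111.32)² + (0.586·86.47)²) = √(9552.90430 + 2567.59280) = 110.093 km
G: √((3.209·111.32)² + (0.194·86.47)²) = √(127610.32934 + 281.40666) = 357.620 km
H: √((0.882·111.32)² + (1.893·86.47)²) = √(9640.14498 + 26793.66641) = 190.876 km
I: √((-1.331·111.32)² + (0.126·86.47)²) = √(21953.43618 + 118.70582) = 148.567 km
J: √((-1.654·111.32)² + (-1.685·86.47)²) = √(33901.38224 + 21229.05823) = 234.799 km
K: √((-1.335·111.32)² + (-0.534·86.47)²) = √(22085.58599 + 2132.12878) = 155.620 km
L: √((-1.023·111.32)² + (0.035·86.47)²) = √(12968.73639 + 9.15940) = 113.921 km
Sorted: B (35.462 km) < F (110.093 km) < L (113.921 km) < E (142.154 km) < I (148.567 km) < K (155.620 km) < …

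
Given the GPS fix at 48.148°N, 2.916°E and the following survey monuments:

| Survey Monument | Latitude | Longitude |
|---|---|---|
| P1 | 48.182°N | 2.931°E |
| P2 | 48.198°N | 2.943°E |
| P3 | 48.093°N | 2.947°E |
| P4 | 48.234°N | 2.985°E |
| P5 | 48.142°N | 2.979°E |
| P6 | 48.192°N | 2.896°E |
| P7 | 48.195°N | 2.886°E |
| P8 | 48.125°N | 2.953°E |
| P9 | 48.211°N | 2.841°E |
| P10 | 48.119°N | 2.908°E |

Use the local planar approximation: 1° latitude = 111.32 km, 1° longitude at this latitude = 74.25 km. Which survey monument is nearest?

P10

Distances from 48.148°N, 2.916°E:
P1: 3.945 km
P2: 5.916 km
P3: 6.541 km
P4: 10.858 km
P5: 4.725 km
P6: 5.118 km
P7: 5.686 km
P8: 3.755 km
P9: 8.955 km
P10: 3.282 km
Minimum: P10 at 3.282 km.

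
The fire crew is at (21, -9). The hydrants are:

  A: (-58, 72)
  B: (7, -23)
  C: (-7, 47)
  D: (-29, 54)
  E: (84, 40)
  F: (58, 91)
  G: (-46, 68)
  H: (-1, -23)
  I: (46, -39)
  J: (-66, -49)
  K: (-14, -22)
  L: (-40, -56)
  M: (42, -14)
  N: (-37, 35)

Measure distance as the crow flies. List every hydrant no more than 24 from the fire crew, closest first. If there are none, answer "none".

B, M

Distances from (21, -9):
A: √((-79)² + (81)²) = √(6241.000 + 6561.000) = 113.1
B: √((-14)² + (-14)²) = √(196.000 + 196.000) = 19.8
C: √((-28)² + (56)²) = √(784.000 + 3136.000) = 62.6
D: √((-50)² + (63)²) = √(2500.000 + 3969.000) = 80.4
E: √((63)² + (49)²) = √(3969.000 + 2401.000) = 79.8
F: √((37)² + (100)²) = √(1369.000 + 10000.000) = 106.6
G: √((-67)² + (77)²) = √(4489.000 + 5929.000) = 102.1
H: √((-22)² + (-14)²) = √(484.000 + 196.000) = 26.1
I: √((25)² + (-30)²) = √(625.000 + 900.000) = 39.1
J: √((-87)² + (-40)²) = √(7569.000 + 1600.000) = 95.8
K: √((-35)² + (-13)²) = √(1225.000 + 169.000) = 37.3
L: √((-61)² + (-47)²) = √(3721.000 + 2209.000) = 77.0
M: √((21)² + (-5)²) = √(441.000 + 25.000) = 21.6
N: √((-58)² + (44)²) = √(3364.000 + 1936.000) = 72.8
Threshold 24: B (19.8), M (21.6) are within range.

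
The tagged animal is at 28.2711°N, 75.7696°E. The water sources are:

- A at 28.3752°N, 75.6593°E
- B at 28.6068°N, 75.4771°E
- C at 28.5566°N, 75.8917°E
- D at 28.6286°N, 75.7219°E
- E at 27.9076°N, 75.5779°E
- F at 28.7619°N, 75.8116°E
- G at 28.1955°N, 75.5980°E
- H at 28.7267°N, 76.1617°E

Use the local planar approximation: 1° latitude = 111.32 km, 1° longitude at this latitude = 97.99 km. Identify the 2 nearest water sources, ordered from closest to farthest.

A, G

Distances from 28.2711°N, 75.7696°E:
A: 15.8465 km
B: 47.0961 km
C: 33.9594 km
D: 40.0704 km
E: 44.6124 km
F: 54.7906 km
G: 18.8035 km
H: 63.6278 km
Sorted: A (15.8465 km) < G (18.8035 km) < C (33.9594 km) < D (40.0704 km) < …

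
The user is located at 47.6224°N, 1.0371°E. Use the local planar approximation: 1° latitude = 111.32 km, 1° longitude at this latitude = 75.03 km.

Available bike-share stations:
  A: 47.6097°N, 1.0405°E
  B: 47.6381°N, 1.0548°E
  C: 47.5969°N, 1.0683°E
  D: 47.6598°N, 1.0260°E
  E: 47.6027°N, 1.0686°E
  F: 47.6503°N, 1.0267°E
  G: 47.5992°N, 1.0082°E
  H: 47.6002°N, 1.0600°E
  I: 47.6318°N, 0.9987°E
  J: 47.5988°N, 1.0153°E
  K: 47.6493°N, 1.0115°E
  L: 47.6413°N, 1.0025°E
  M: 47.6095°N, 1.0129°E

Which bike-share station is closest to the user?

A

Distances from 47.6224°N, 1.0371°E:
A: √((-0.0127·111.32)² + (0.0034·75.03)²) = √(1.998729 + 0.065077) = 1.4366 km
B: √((0.0157·111.32)² + (0.0177·75.03)²) = √(3.054539 + 1.763666) = 2.1950 km
C: √((-0.0255·111.32)² + (0.0312·75.03)²) = √(8.057991 + 5.479981) = 3.6794 km
D: √((0.0374·111.32)² + (-0.0111·75.03)²) = √(17.333633 + 0.693611) = 4.2459 km
E: √((-0.0197·111.32)² + (0.0315·75.03)²) = √(4.809267 + 5.585872) = 3.2241 km
F: √((0.0279·111.32)² + (-0.0104·75.03)²) = √(9.646168 + 0.608887) = 3.2024 km
G: √((-0.0232·111.32)² + (-0.0289·75.03)²) = √(6.669947 + 4.701815) = 3.3722 km
H: √((-0.0222·111.32)² + (0.0229·75.03)²) = √(6.107343 + 2.952167) = 3.0099 km
I: √((0.0094·111.32)² + (-0.0384·75.03)²) = √(1.094970 + 8.301037) = 3.0653 km
J: √((-0.0236·111.32)² + (-0.0218·75.03)²) = √(6.901928 + 2.675364) = 3.0947 km
K: √((0.0269·111.32)² + (-0.0256·75.03)²) = √(8.967078 + 3.689350) = 3.5576 km
L: √((0.0189·111.32)² + (-0.0346·75.03)²) = √(4.426597 + 6.739413) = 3.3416 km
M: √((-0.0129·111.32)² + (-0.0242·75.03)²) = √(2.062176 + 3.296861) = 2.3150 km
Minimum: A at 1.4366 km.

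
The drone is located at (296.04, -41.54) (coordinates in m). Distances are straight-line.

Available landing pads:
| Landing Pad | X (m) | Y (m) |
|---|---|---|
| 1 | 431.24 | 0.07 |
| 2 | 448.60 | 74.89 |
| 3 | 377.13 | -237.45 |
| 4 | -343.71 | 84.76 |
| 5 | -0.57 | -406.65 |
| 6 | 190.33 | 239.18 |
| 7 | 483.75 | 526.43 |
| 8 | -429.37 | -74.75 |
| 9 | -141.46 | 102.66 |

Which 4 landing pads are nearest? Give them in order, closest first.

1, 2, 3, 6

Distances from (296.04, -41.54):
1: √((135.20)² + (41.61)²) = √(18279.0400 + 1731.3921) = 141.46 m
2: √((152.56)² + (116.43)²) = √(23274.5536 + 13555.9449) = 191.91 m
3: √((81.09)² + (-195.91)²) = √(6575.5881 + 38380.7281) = 212.03 m
4: √((-639.75)² + (126.30)²) = √(409280.0625 + 15951.6900) = 652.10 m
5: √((-296.61)² + (-365.11)²) = √(87977.4921 + 133305.3121) = 470.41 m
6: √((-105.71)² + (280.72)²) = √(11174.6041 + 78803.7184) = 299.96 m
7: √((187.71)² + (567.97)²) = √(35235.0441 + 322589.9209) = 598.18 m
8: √((-725.41)² + (-33.21)²) = √(526219.6681 + 1102.9041) = 726.17 m
9: √((-437.50)² + (144.20)²) = √(191406.2500 + 20793.6400) = 460.65 m
Sorted: 1 (141.46 m) < 2 (191.91 m) < 3 (212.03 m) < 6 (299.96 m) < 9 (460.65 m) < 5 (470.41 m) < …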